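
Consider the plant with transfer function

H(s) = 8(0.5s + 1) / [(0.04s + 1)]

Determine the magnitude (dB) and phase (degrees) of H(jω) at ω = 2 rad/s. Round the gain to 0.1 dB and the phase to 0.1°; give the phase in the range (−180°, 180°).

21.0 dB, 40.4°

At ω = 2 rad/s:
zero (1 + j2·0.5) = 1 + j1 → |·| ≈ 1.4142, ∠ ≈ 45.00°
pole (1 + j2·0.04) = 1 + j0.08 → |·| ≈ 1.0032, ∠ ≈ 4.57°
|H| = 8 · 1.4142 / (1.0032) ≈ 11.278
Gain = 20 log₁₀(11.278) ≈ 21.04 dB
∠H = (45.00°) − (4.57°) = 40.43°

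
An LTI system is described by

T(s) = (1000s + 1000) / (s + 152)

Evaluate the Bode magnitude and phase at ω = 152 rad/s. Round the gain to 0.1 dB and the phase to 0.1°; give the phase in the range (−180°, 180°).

57.0 dB, 44.6°

Substitute s = j152:
Numerator: 1000(j152) + 1000 = 1000 + j152000
Denominator: (j152) + 152 = 152 + j152
|N| = √(1000² + 152000²) ≈ 1.52e+05, ∠N ≈ 89.62°
|D| = √(152² + 152²) ≈ 214.96, ∠D ≈ 45.00°
|T| = 1.52e+05 / 214.96 ≈ 707.11
Gain = 20 log₁₀(707.11) ≈ 56.99 dB
∠T = 89.62° − 45.00° = 44.62°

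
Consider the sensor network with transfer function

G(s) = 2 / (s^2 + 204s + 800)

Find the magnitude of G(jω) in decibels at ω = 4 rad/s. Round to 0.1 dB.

Substitute s = j4:
Numerator: 2 = 2 + j0
Denominator: (j4)^2 + 204(j4) + 800 = 784 + j816
|N| = √(2² + 0²) ≈ 2, ∠N ≈ 0.00°
|D| = √(784² + 816²) ≈ 1131.6, ∠D ≈ 46.15°
|G| = 2 / 1131.6 ≈ 0.0017674
Gain = 20 log₁₀(0.0017674) ≈ -55.05 dB

-55.1 dB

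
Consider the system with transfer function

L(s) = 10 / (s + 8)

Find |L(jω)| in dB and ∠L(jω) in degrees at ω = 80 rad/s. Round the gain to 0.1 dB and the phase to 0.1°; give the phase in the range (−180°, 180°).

At s = jω = j80:
pole (s+8): 8 + j80 → |·| = √(8²+80²) = √6464 ≈ 80.399, ∠ = arctan(80/8) ≈ 84.29°
|L| = 10 / 80.399 ≈ 0.12438
Gain = 20 log₁₀(0.12438) ≈ -18.10 dB
∠L = 0.00° − 84.29° = -84.29°

-18.1 dB, -84.3°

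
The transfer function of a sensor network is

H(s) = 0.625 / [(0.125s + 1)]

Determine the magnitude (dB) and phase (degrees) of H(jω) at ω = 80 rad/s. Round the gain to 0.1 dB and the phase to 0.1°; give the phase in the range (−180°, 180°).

-24.1 dB, -84.3°

At ω = 80 rad/s:
pole (1 + j80·0.125) = 1 + j10 → |·| ≈ 10.05, ∠ ≈ 84.29°
|H| = 0.625 · 1 / (10.05) ≈ 0.062189
Gain = 20 log₁₀(0.062189) ≈ -24.13 dB
∠H = (0°) − (84.29°) = -84.29°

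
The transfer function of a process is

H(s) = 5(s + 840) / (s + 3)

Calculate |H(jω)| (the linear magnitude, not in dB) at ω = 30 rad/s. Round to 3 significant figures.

139

At s = jω = j30:
zero (s+840): 840 + j30 → |·| = √(840²+30²) = √706500 ≈ 840.54, ∠ = arctan(30/840) ≈ 2.05°
pole (s+3): 3 + j30 → |·| = √(3²+30²) = √909 ≈ 30.15, ∠ = arctan(30/3) ≈ 84.29°
|H| = 5 · 840.54 / 30.15 ≈ 139.39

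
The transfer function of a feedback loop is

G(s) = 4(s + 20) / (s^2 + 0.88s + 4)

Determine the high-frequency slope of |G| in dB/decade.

-20 dB/decade

Each pole contributes −20 dB/decade at high frequency; each zero contributes +20 dB/decade.
Net: 1 zero(s) − 2 pole(s) → -20 dB/decade.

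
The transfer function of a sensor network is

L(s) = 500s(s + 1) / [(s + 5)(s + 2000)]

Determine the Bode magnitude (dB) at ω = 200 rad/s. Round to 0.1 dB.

33.9 dB

At s = jω = j200:
zero (s+1): 1 + j200 → |·| = √(1²+200²) = √40001 ≈ 200, ∠ = arctan(200/1) ≈ 89.71°
zero at origin: s = j200 → |·| = 200, ∠ = 90.00°
pole (s+5): 5 + j200 → |·| = √(5²+200²) = √40025 ≈ 200.06, ∠ = arctan(200/5) ≈ 88.57°
pole (s+2000): 2000 + j200 → |·| = √(2000²+200²) = √4040000 ≈ 2010, ∠ = arctan(200/2000) ≈ 5.71°
|L| = 500 · 40000 / 4.0212e+05 ≈ 49.736
Gain = 20 log₁₀(49.736) ≈ 33.93 dB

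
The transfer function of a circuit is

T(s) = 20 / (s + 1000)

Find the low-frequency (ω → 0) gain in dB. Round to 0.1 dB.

T(0) = 20 / (1000) = 0.02
20 log₁₀(0.02) ≈ -33.98 dB

-34.0 dB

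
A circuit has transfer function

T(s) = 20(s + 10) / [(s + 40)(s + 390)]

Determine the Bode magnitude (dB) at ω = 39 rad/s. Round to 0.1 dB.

At s = jω = j39:
zero (s+10): 10 + j39 → |·| = √(10²+39²) = √1621 ≈ 40.262, ∠ = arctan(39/10) ≈ 75.62°
pole (s+40): 40 + j39 → |·| = √(40²+39²) = √3121 ≈ 55.866, ∠ = arctan(39/40) ≈ 44.27°
pole (s+390): 390 + j39 → |·| = √(390²+39²) = √153621 ≈ 391.95, ∠ = arctan(39/390) ≈ 5.71°
|T| = 20 · 40.262 / 21897 ≈ 0.036774
Gain = 20 log₁₀(0.036774) ≈ -28.69 dB

-28.7 dB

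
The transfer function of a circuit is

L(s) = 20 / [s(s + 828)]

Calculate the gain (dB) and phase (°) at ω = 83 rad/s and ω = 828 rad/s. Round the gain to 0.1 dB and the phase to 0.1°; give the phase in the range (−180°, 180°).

At s = jω = j83:
pole (s+828): 828 + j83 → |·| = √(828²+83²) = √692473 ≈ 832.15, ∠ = arctan(83/828) ≈ 5.72°
pole at origin: |s| = 83, ∠ = 90.00° (in denominator)
|L| = 20 / 69068 ≈ 0.00028957
Gain = 20 log₁₀(0.00028957) ≈ -70.76 dB
∠L = 0.00° − 95.72° = -95.72°

At s = jω = j828:
pole (s+828): 828 + j828 → |·| = √(828²+828²) = √1371168 ≈ 1171, ∠ = arctan(828/828) ≈ 45.00°
pole at origin: |s| = 828, ∠ = 90.00° (in denominator)
|L| = 20 / 9.6959e+05 ≈ 2.0627e-05
Gain = 20 log₁₀(2.0627e-05) ≈ -93.71 dB
∠L = 0.00° − 135.00° = -135.00°

ω = 83: -70.8 dB, -95.7°; ω = 828: -93.7 dB, -135.0°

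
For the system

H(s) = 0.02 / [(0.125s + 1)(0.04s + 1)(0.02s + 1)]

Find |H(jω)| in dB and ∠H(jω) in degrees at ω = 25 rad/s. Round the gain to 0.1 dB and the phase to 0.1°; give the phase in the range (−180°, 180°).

-48.3 dB, -143.8°

At ω = 25 rad/s:
pole (1 + j25·0.125) = 1 + j3.125 → |·| ≈ 3.2811, ∠ ≈ 72.26°
pole (1 + j25·0.04) = 1 + j1 → |·| ≈ 1.4142, ∠ ≈ 45.00°
pole (1 + j25·0.02) = 1 + j0.5 → |·| ≈ 1.118, ∠ ≈ 26.57°
|H| = 0.02 · 1 / (3.2811 · 1.4142 · 1.118) ≈ 0.0038553
Gain = 20 log₁₀(0.0038553) ≈ -48.28 dB
∠H = (0°) − (72.26° + 45.00° + 26.57°) = -143.83°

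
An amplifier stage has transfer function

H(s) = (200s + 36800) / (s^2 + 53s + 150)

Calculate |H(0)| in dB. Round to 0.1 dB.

H(0) = 36800 / 150 ≈ 245.33
20 log₁₀(245.33) ≈ 47.80 dB

47.8 dB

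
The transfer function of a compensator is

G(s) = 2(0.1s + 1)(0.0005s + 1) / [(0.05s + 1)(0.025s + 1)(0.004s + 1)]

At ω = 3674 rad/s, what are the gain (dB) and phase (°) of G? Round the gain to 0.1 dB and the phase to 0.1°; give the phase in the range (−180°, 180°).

At ω = 3674 rad/s:
zero (1 + j3674·0.1) = 1 + j367.4 → |·| ≈ 367.4, ∠ ≈ 89.84°
zero (1 + j3674·0.0005) = 1 + j1.837 → |·| ≈ 2.0915, ∠ ≈ 61.44°
pole (1 + j3674·0.05) = 1 + j183.7 → |·| ≈ 183.7, ∠ ≈ 89.69°
pole (1 + j3674·0.025) = 1 + j91.85 → |·| ≈ 91.855, ∠ ≈ 89.38°
pole (1 + j3674·0.004) = 1 + j14.696 → |·| ≈ 14.73, ∠ ≈ 86.11°
|G| = 2 · 367.4 · 2.0915 / (183.7 · 91.855 · 14.73) ≈ 0.0061832
Gain = 20 log₁₀(0.0061832) ≈ -44.18 dB
∠G = (89.84° + 61.44°) − (89.69° + 89.38° + 86.11°) = -113.90°

-44.2 dB, -113.9°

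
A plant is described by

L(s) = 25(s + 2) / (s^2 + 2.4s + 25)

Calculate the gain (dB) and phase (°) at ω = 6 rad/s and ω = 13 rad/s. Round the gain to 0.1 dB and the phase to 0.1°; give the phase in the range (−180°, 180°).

At s = jω = j6:
zero (s+2): 2 + j6 → |·| = √(2²+6²) = √40 ≈ 6.3246, ∠ = arctan(6/2) ≈ 71.57°
quadratic: (j6)² + 2.4·j6 + 25 = -11 + j14.4 → |·| ≈ 18.121, ∠ ≈ 127.38°
|L| = 25 · 6.3246 / 18.121 ≈ 8.7255
Gain = 20 log₁₀(8.7255) ≈ 18.82 dB
∠L = 71.57° − 127.38° = -55.81°

At s = jω = j13:
zero (s+2): 2 + j13 → |·| = √(2²+13²) = √173 ≈ 13.153, ∠ = arctan(13/2) ≈ 81.25°
quadratic: (j13)² + 2.4·j13 + 25 = -144 + j31.2 → |·| ≈ 147.34, ∠ ≈ 167.77°
|L| = 25 · 13.153 / 147.34 ≈ 2.2317
Gain = 20 log₁₀(2.2317) ≈ 6.97 dB
∠L = 81.25° − 167.77° = -86.52°

ω = 6: 18.8 dB, -55.8°; ω = 13: 7.0 dB, -86.5°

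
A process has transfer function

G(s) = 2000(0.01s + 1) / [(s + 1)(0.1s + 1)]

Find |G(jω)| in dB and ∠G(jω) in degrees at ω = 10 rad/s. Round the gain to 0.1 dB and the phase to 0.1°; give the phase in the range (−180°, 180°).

43.0 dB, -123.6°

At ω = 10 rad/s:
zero (1 + j10·0.01) = 1 + j0.1 → |·| ≈ 1.005, ∠ ≈ 5.71°
pole (1 + j10·1) = 1 + j10 → |·| ≈ 10.05, ∠ ≈ 84.29°
pole (1 + j10·0.1) = 1 + j1 → |·| ≈ 1.4142, ∠ ≈ 45.00°
|G| = 2000 · 1.005 / (10.05 · 1.4142) ≈ 141.42
Gain = 20 log₁₀(141.42) ≈ 43.01 dB
∠G = (5.71°) − (84.29° + 45.00°) = -123.58°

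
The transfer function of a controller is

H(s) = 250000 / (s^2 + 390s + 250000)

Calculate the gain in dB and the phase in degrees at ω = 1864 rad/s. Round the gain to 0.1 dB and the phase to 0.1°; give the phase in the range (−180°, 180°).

At s = jω = j1864:
quadratic: (j1864)² + 390·j1864 + 250000 = -3224496 + j726960 → |·| ≈ 3.3054e+06, ∠ ≈ 167.30°
|H| = 250000 / 3.3054e+06 ≈ 0.075634
Gain = 20 log₁₀(0.075634) ≈ -22.43 dB
∠H = 0.00° − 167.30° = -167.30°

-22.4 dB, -167.3°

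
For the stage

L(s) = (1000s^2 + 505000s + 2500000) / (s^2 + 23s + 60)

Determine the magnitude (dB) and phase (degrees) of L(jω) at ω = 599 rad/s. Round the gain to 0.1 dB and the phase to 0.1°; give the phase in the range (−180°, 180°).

62.3 dB, -38.1°

Substitute s = j599:
Numerator: 1000(j599)^2 + 505000(j599) + 2500000 = -356301000 + j302495000
Denominator: (j599)^2 + 23(j599) + 60 = -358741 + j13777
|N| = √(356301000² + 302495000²) ≈ 4.6739e+08, ∠N ≈ 139.67°
|D| = √(358741² + 13777²) ≈ 3.5901e+05, ∠D ≈ 177.80°
|L| = 4.6739e+08 / 3.5901e+05 ≈ 1301.9
Gain = 20 log₁₀(1301.9) ≈ 62.29 dB
∠L = 139.67° − 177.80° = -38.13°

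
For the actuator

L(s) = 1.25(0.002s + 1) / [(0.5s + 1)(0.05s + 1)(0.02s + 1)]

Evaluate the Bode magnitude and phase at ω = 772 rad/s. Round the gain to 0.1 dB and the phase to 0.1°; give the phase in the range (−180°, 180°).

-100.0 dB, 152.4°

At ω = 772 rad/s:
zero (1 + j772·0.002) = 1 + j1.544 → |·| ≈ 1.8395, ∠ ≈ 57.07°
pole (1 + j772·0.5) = 1 + j386 → |·| ≈ 386, ∠ ≈ 89.85°
pole (1 + j772·0.05) = 1 + j38.6 → |·| ≈ 38.613, ∠ ≈ 88.52°
pole (1 + j772·0.02) = 1 + j15.44 → |·| ≈ 15.472, ∠ ≈ 86.29°
|L| = 1.25 · 1.8395 / (386 · 38.613 · 15.472) ≈ 9.9711e-06
Gain = 20 log₁₀(9.9711e-06) ≈ -100.03 dB
∠L = (57.07°) − (89.85° + 88.52° + 86.29°) = -207.59° ≡ 152.41° (principal value)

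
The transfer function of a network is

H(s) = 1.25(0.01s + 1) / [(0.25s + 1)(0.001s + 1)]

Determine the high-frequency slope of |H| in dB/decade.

Each pole contributes −20 dB/decade at high frequency; each zero contributes +20 dB/decade.
Net: 1 zero(s) − 2 pole(s) → -20 dB/decade.

-20 dB/decade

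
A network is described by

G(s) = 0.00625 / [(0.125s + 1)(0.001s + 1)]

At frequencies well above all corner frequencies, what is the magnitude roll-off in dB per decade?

-40 dB/decade

Each pole contributes −20 dB/decade at high frequency; each zero contributes +20 dB/decade.
Net: 0 zero(s) − 2 pole(s) → -40 dB/decade.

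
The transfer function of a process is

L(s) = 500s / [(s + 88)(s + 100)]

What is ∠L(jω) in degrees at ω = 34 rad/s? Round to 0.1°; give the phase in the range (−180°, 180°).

50.1°

At s = jω = j34:
zero at origin: s = j34 → |·| = 34, ∠ = 90.00°
pole (s+88): 88 + j34 → |·| = √(88²+34²) = √8900 ≈ 94.34, ∠ = arctan(34/88) ≈ 21.12°
pole (s+100): 100 + j34 → |·| = √(100²+34²) = √11156 ≈ 105.62, ∠ = arctan(34/100) ≈ 18.78°
∠L = 90.00° − 39.90° = 50.10°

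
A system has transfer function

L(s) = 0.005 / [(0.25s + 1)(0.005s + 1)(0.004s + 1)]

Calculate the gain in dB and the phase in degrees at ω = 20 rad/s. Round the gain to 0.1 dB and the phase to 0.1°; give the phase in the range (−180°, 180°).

-60.2 dB, -89.0°

At ω = 20 rad/s:
pole (1 + j20·0.25) = 1 + j5 → |·| ≈ 5.099, ∠ ≈ 78.69°
pole (1 + j20·0.005) = 1 + j0.1 → |·| ≈ 1.005, ∠ ≈ 5.71°
pole (1 + j20·0.004) = 1 + j0.08 → |·| ≈ 1.0032, ∠ ≈ 4.57°
|L| = 0.005 · 1 / (5.099 · 1.005 · 1.0032) ≈ 0.00097259
Gain = 20 log₁₀(0.00097259) ≈ -60.24 dB
∠L = (0°) − (78.69° + 5.71° + 4.57°) = -88.97°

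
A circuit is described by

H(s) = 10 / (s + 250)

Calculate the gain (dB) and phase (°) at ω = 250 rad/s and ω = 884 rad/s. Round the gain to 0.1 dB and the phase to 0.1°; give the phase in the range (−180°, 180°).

ω = 250: -31.0 dB, -45.0°; ω = 884: -39.3 dB, -74.2°

At s = jω = j250:
pole (s+250): 250 + j250 → |·| = √(250²+250²) = √125000 ≈ 353.55, ∠ = arctan(250/250) ≈ 45.00°
|H| = 10 / 353.55 ≈ 0.028285
Gain = 20 log₁₀(0.028285) ≈ -30.97 dB
∠H = 0.00° − 45.00° = -45.00°

At s = jω = j884:
pole (s+250): 250 + j884 → |·| = √(250²+884²) = √843956 ≈ 918.67, ∠ = arctan(884/250) ≈ 74.21°
|H| = 10 / 918.67 ≈ 0.010885
Gain = 20 log₁₀(0.010885) ≈ -39.26 dB
∠H = 0.00° − 74.21° = -74.21°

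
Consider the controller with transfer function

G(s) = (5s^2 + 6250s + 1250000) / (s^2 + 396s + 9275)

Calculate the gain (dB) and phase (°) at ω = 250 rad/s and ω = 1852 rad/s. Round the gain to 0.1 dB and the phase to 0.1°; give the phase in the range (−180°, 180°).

Substitute s = j250:
Numerator: 5(j250)^2 + 6250(j250) + 1250000 = 937500 + j1562500
Denominator: (j250)^2 + 396(j250) + 9275 = -53225 + j99000
|N| = √(937500² + 1562500²) ≈ 1.8222e+06, ∠N ≈ 59.04°
|D| = √(53225² + 99000²) ≈ 1.124e+05, ∠D ≈ 118.26°
|G| = 1.8222e+06 / 1.124e+05 ≈ 16.212
Gain = 20 log₁₀(16.212) ≈ 24.20 dB
∠G = 59.04° − 118.26° = -59.22°

Substitute s = j1852:
Numerator: 5(j1852)^2 + 6250(j1852) + 1250000 = -15899520 + j11575000
Denominator: (j1852)^2 + 396(j1852) + 9275 = -3420629 + j733392
|N| = √(15899520² + 11575000²) ≈ 1.9667e+07, ∠N ≈ 143.95°
|D| = √(3420629² + 733392²) ≈ 3.4984e+06, ∠D ≈ 167.90°
|G| = 1.9667e+07 / 3.4984e+06 ≈ 5.6217
Gain = 20 log₁₀(5.6217) ≈ 15.00 dB
∠G = 143.95° − 167.90° = -23.95°

ω = 250: 24.2 dB, -59.2°; ω = 1852: 15.0 dB, -24.0°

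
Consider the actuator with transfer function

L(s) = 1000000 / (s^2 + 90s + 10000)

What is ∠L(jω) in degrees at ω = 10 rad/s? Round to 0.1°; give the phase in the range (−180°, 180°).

-5.2°

At s = jω = j10:
quadratic: (j10)² + 90·j10 + 10000 = 9900 + j900 → |·| ≈ 9940.8, ∠ ≈ 5.19°
∠L = 0.00° − 5.19° = -5.19°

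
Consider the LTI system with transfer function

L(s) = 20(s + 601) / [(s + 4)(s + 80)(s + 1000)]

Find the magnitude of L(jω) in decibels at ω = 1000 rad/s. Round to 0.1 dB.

At s = jω = j1000:
zero (s+601): 601 + j1000 → |·| = √(601²+1000²) = √1361201 ≈ 1166.7, ∠ = arctan(1000/601) ≈ 58.99°
pole (s+4): 4 + j1000 → |·| = √(4²+1000²) = √1000016 ≈ 1000, ∠ = arctan(1000/4) ≈ 89.77°
pole (s+80): 80 + j1000 → |·| = √(80²+1000²) = √1006400 ≈ 1003.2, ∠ = arctan(1000/80) ≈ 85.43°
pole (s+1000): 1000 + j1000 → |·| = √(1000²+1000²) = √2000000 ≈ 1414.2, ∠ = arctan(1000/1000) ≈ 45.00°
|L| = 20 · 1166.7 / 1.4187e+09 ≈ 1.6447e-05
Gain = 20 log₁₀(1.6447e-05) ≈ -95.68 dB

-95.7 dB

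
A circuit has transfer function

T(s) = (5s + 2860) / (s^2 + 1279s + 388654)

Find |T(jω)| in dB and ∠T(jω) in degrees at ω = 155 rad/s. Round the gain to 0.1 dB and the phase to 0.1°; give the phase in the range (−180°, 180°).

Substitute s = j155:
Numerator: 5(j155) + 2860 = 2860 + j775
Denominator: (j155)^2 + 1279(j155) + 388654 = 364629 + j198245
|N| = √(2860² + 775²) ≈ 2963.1, ∠N ≈ 15.16°
|D| = √(364629² + 198245²) ≈ 4.1504e+05, ∠D ≈ 28.53°
|T| = 2963.1 / 4.1504e+05 ≈ 0.0071393
Gain = 20 log₁₀(0.0071393) ≈ -42.93 dB
∠T = 15.16° − 28.53° = -13.37°

-42.9 dB, -13.4°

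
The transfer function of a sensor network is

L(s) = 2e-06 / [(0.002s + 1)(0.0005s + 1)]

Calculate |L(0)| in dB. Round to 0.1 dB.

-114.0 dB

L(0) = 2e-06 · 1 / 1 = 2e-06
20 log₁₀(2e-06) ≈ -113.98 dB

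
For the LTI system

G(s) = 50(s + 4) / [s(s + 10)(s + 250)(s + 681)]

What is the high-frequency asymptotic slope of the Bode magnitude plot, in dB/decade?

-60 dB/decade

Each pole contributes −20 dB/decade at high frequency; each zero contributes +20 dB/decade.
Net: 1 zero(s) − 4 pole(s) → -60 dB/decade.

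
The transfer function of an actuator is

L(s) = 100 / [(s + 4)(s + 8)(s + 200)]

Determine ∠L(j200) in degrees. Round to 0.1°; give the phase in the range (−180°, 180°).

138.4°

At s = jω = j200:
pole (s+4): 4 + j200 → |·| = √(4²+200²) = √40016 ≈ 200.04, ∠ = arctan(200/4) ≈ 88.85°
pole (s+8): 8 + j200 → |·| = √(8²+200²) = √40064 ≈ 200.16, ∠ = arctan(200/8) ≈ 87.71°
pole (s+200): 200 + j200 → |·| = √(200²+200²) = √80000 ≈ 282.84, ∠ = arctan(200/200) ≈ 45.00°
∠L = 0.00° − 221.56° = -221.56° ≡ 138.44° (principal value)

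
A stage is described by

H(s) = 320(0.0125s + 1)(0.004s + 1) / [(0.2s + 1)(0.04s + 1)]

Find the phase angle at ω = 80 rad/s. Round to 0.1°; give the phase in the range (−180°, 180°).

At ω = 80 rad/s:
zero (1 + j80·0.0125) = 1 + j1 → |·| ≈ 1.4142, ∠ ≈ 45.00°
zero (1 + j80·0.004) = 1 + j0.32 → |·| ≈ 1.05, ∠ ≈ 17.74°
pole (1 + j80·0.2) = 1 + j16 → |·| ≈ 16.031, ∠ ≈ 86.42°
pole (1 + j80·0.04) = 1 + j3.2 → |·| ≈ 3.3526, ∠ ≈ 72.65°
∠H = (45.00° + 17.74°) − (86.42° + 72.65°) = -96.33°

-96.3°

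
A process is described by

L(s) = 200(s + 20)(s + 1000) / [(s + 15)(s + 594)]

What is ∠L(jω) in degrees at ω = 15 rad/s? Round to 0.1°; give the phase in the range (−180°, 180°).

At s = jω = j15:
zero (s+20): 20 + j15 → |·| = √(20²+15²) = √625 ≈ 25, ∠ = arctan(15/20) ≈ 36.87°
zero (s+1000): 1000 + j15 → |·| = √(1000²+15²) = √1000225 ≈ 1000.1, ∠ = arctan(15/1000) ≈ 0.86°
pole (s+15): 15 + j15 → |·| = √(15²+15²) = √450 ≈ 21.213, ∠ = arctan(15/15) ≈ 45.00°
pole (s+594): 594 + j15 → |·| = √(594²+15²) = √353061 ≈ 594.19, ∠ = arctan(15/594) ≈ 1.45°
∠L = 37.73° − 46.45° = -8.72°

-8.7°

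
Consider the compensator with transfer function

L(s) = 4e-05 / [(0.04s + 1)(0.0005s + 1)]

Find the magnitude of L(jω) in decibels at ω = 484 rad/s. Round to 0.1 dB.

At ω = 484 rad/s:
pole (1 + j484·0.04) = 1 + j19.36 → |·| ≈ 19.386, ∠ ≈ 87.04°
pole (1 + j484·0.0005) = 1 + j0.242 → |·| ≈ 1.0289, ∠ ≈ 13.60°
|L| = 4e-05 · 1 / (19.386 · 1.0289) ≈ 2.0054e-06
Gain = 20 log₁₀(2.0054e-06) ≈ -113.96 dB

-114.0 dB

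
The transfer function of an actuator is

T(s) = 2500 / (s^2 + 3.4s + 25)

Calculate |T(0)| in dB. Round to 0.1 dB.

40.0 dB

T(0) = 2500 / 25 = 100
20 log₁₀(100) ≈ 40.00 dB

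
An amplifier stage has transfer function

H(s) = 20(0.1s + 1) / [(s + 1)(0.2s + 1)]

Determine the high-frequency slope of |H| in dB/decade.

-20 dB/decade

Each pole contributes −20 dB/decade at high frequency; each zero contributes +20 dB/decade.
Net: 1 zero(s) − 2 pole(s) → -20 dB/decade.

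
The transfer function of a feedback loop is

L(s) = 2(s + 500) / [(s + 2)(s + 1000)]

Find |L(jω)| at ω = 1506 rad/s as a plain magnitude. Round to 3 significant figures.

At s = jω = j1506:
zero (s+500): 500 + j1506 → |·| = √(500²+1506²) = √2518036 ≈ 1586.8, ∠ = arctan(1506/500) ≈ 71.63°
pole (s+2): 2 + j1506 → |·| = √(2²+1506²) = √2268040 ≈ 1506, ∠ = arctan(1506/2) ≈ 89.92°
pole (s+1000): 1000 + j1506 → |·| = √(1000²+1506²) = √3268036 ≈ 1807.8, ∠ = arctan(1506/1000) ≈ 56.42°
|L| = 2 · 1586.8 / 2.7225e+06 ≈ 0.0011657

0.00117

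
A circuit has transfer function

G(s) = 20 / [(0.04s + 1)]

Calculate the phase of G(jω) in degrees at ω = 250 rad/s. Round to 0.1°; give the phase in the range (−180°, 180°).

-84.3°

At ω = 250 rad/s:
pole (1 + j250·0.04) = 1 + j10 → |·| ≈ 10.05, ∠ ≈ 84.29°
∠G = (0°) − (84.29°) = -84.29°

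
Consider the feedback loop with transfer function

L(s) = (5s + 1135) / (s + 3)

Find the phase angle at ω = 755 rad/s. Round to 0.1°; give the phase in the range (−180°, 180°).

Substitute s = j755:
Numerator: 5(j755) + 1135 = 1135 + j3775
Denominator: (j755) + 3 = 3 + j755
|N| = √(1135² + 3775²) ≈ 3941.9, ∠N ≈ 73.27°
|D| = √(3² + 755²) ≈ 755.01, ∠D ≈ 89.77°
∠L = 73.27° − 89.77° = -16.50°

-16.5°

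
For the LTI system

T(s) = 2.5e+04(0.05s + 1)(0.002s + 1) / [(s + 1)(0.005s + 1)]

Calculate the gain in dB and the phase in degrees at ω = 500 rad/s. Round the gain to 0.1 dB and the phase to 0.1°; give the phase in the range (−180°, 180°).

At ω = 500 rad/s:
zero (1 + j500·0.05) = 1 + j25 → |·| ≈ 25.02, ∠ ≈ 87.71°
zero (1 + j500·0.002) = 1 + j1 → |·| ≈ 1.4142, ∠ ≈ 45.00°
pole (1 + j500·1) = 1 + j500 → |·| ≈ 500, ∠ ≈ 89.89°
pole (1 + j500·0.005) = 1 + j2.5 → |·| ≈ 2.6926, ∠ ≈ 68.20°
|T| = 2.5e+04 · 25.02 · 1.4142 / (500 · 2.6926) ≈ 657.05
Gain = 20 log₁₀(657.05) ≈ 56.35 dB
∠T = (87.71° + 45.00°) − (89.89° + 68.20°) = -25.38°

56.4 dB, -25.4°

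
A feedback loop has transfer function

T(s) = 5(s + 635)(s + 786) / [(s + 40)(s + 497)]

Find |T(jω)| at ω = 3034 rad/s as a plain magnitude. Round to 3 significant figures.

5.21

At s = jω = j3034:
zero (s+635): 635 + j3034 → |·| = √(635²+3034²) = √9608381 ≈ 3099.7, ∠ = arctan(3034/635) ≈ 78.18°
zero (s+786): 786 + j3034 → |·| = √(786²+3034²) = √9822952 ≈ 3134.2, ∠ = arctan(3034/786) ≈ 75.48°
pole (s+40): 40 + j3034 → |·| = √(40²+3034²) = √9206756 ≈ 3034.3, ∠ = arctan(3034/40) ≈ 89.24°
pole (s+497): 497 + j3034 → |·| = √(497²+3034²) = √9452165 ≈ 3074.4, ∠ = arctan(3034/497) ≈ 80.70°
|T| = 5 · 9.7151e+06 / 9.3287e+06 ≈ 5.2071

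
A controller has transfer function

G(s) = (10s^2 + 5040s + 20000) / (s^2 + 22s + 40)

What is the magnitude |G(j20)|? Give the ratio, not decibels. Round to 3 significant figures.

Substitute s = j20:
Numerator: 10(j20)^2 + 5040(j20) + 20000 = 16000 + j100800
Denominator: (j20)^2 + 22(j20) + 40 = -360 + j440
|N| = √(16000² + 100800²) ≈ 1.0206e+05, ∠N ≈ 80.98°
|D| = √(360² + 440²) ≈ 568.51, ∠D ≈ 129.29°
|G| = 1.0206e+05 / 568.51 ≈ 179.52

180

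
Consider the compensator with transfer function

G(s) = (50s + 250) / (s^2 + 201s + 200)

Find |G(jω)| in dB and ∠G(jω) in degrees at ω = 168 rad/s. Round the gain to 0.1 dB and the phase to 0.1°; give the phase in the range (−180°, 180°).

Substitute s = j168:
Numerator: 50(j168) + 250 = 250 + j8400
Denominator: (j168)^2 + 201(j168) + 200 = -28024 + j33768
|N| = √(250² + 8400²) ≈ 8403.7, ∠N ≈ 88.30°
|D| = √(28024² + 33768²) ≈ 43882, ∠D ≈ 129.69°
|G| = 8403.7 / 43882 ≈ 0.19151
Gain = 20 log₁₀(0.19151) ≈ -14.36 dB
∠G = 88.30° − 129.69° = -41.39°

-14.4 dB, -41.4°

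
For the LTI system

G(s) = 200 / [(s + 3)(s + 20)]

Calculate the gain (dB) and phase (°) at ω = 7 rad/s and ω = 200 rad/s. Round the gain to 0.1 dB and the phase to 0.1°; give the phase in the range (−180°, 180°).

At s = jω = j7:
pole (s+3): 3 + j7 → |·| = √(3²+7²) = √58 ≈ 7.6158, ∠ = arctan(7/3) ≈ 66.80°
pole (s+20): 20 + j7 → |·| = √(20²+7²) = √449 ≈ 21.19, ∠ = arctan(7/20) ≈ 19.29°
|G| = 200 / 161.38 ≈ 1.2393
Gain = 20 log₁₀(1.2393) ≈ 1.86 dB
∠G = 0.00° − 86.09° = -86.09°

At s = jω = j200:
pole (s+3): 3 + j200 → |·| = √(3²+200²) = √40009 ≈ 200.02, ∠ = arctan(200/3) ≈ 89.14°
pole (s+20): 20 + j200 → |·| = √(20²+200²) = √40400 ≈ 201, ∠ = arctan(200/20) ≈ 84.29°
|G| = 200 / 40204 ≈ 0.0049746
Gain = 20 log₁₀(0.0049746) ≈ -46.06 dB
∠G = 0.00° − 173.43° = -173.43°

ω = 7: 1.9 dB, -86.1°; ω = 200: -46.1 dB, -173.4°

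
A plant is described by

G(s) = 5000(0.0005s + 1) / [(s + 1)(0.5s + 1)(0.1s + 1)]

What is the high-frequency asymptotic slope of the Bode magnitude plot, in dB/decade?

Each pole contributes −20 dB/decade at high frequency; each zero contributes +20 dB/decade.
Net: 1 zero(s) − 3 pole(s) → -40 dB/decade.

-40 dB/decade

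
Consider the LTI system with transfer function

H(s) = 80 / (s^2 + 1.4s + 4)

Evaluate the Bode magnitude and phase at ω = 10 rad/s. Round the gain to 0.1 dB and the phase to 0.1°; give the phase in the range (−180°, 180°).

At s = jω = j10:
quadratic: (j10)² + 1.4·j10 + 4 = -96 + j14 → |·| ≈ 97.015, ∠ ≈ 171.70°
|H| = 80 / 97.015 ≈ 0.82461
Gain = 20 log₁₀(0.82461) ≈ -1.68 dB
∠H = 0.00° − 171.70° = -171.70°

-1.7 dB, -171.7°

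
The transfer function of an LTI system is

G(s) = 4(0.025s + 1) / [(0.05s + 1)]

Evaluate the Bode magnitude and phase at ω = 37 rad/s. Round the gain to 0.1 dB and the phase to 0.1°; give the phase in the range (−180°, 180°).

At ω = 37 rad/s:
zero (1 + j37·0.025) = 1 + j0.925 → |·| ≈ 1.3622, ∠ ≈ 42.77°
pole (1 + j37·0.05) = 1 + j1.85 → |·| ≈ 2.103, ∠ ≈ 61.61°
|G| = 4 · 1.3622 / (2.103) ≈ 2.591
Gain = 20 log₁₀(2.591) ≈ 8.27 dB
∠G = (42.77°) − (61.61°) = -18.84°

8.3 dB, -18.8°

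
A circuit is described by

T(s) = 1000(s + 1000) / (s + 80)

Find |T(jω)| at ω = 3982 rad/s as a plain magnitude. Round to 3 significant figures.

At s = jω = j3982:
zero (s+1000): 1000 + j3982 → |·| = √(1000²+3982²) = √16856324 ≈ 4105.6, ∠ = arctan(3982/1000) ≈ 75.90°
pole (s+80): 80 + j3982 → |·| = √(80²+3982²) = √15862724 ≈ 3982.8, ∠ = arctan(3982/80) ≈ 88.85°
|T| = 1000 · 4105.6 / 3982.8 ≈ 1030.8

1.03e+03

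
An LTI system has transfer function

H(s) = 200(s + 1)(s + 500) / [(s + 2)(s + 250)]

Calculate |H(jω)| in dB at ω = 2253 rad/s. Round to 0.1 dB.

46.2 dB

At s = jω = j2253:
zero (s+1): 1 + j2253 → |·| = √(1²+2253²) = √5076010 ≈ 2253, ∠ = arctan(2253/1) ≈ 89.97°
zero (s+500): 500 + j2253 → |·| = √(500²+2253²) = √5326009 ≈ 2307.8, ∠ = arctan(2253/500) ≈ 77.49°
pole (s+2): 2 + j2253 → |·| = √(2²+2253²) = √5076013 ≈ 2253, ∠ = arctan(2253/2) ≈ 89.95°
pole (s+250): 250 + j2253 → |·| = √(250²+2253²) = √5138509 ≈ 2266.8, ∠ = arctan(2253/250) ≈ 83.67°
|H| = 200 · 5.1995e+06 / 5.1071e+06 ≈ 203.62
Gain = 20 log₁₀(203.62) ≈ 46.18 dB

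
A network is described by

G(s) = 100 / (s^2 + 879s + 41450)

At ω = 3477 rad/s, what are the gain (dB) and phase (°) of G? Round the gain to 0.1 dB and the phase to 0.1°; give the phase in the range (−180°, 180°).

Substitute s = j3477:
Numerator: 100 = 100 + j0
Denominator: (j3477)^2 + 879(j3477) + 41450 = -12048079 + j3056283
|N| = √(100² + 0²) ≈ 100, ∠N ≈ 0.00°
|D| = √(12048079² + 3056283²) ≈ 1.243e+07, ∠D ≈ 165.77°
|G| = 100 / 1.243e+07 ≈ 8.0451e-06
Gain = 20 log₁₀(8.0451e-06) ≈ -101.89 dB
∠G = 0.00° − 165.77° = -165.77°

-101.9 dB, -165.8°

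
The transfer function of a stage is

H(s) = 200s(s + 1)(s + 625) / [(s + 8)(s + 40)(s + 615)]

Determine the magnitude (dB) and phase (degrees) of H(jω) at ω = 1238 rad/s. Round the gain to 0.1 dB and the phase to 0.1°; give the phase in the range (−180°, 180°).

46.0 dB, 1.8°

At s = jω = j1238:
zero (s+1): 1 + j1238 → |·| = √(1²+1238²) = √1532645 ≈ 1238, ∠ = arctan(1238/1) ≈ 89.95°
zero (s+625): 625 + j1238 → |·| = √(625²+1238²) = √1923269 ≈ 1386.8, ∠ = arctan(1238/625) ≈ 63.21°
zero at origin: s = j1238 → |·| = 1238, ∠ = 90.00°
pole (s+8): 8 + j1238 → |·| = √(8²+1238²) = √1532708 ≈ 1238, ∠ = arctan(1238/8) ≈ 89.63°
pole (s+40): 40 + j1238 → |·| = √(40²+1238²) = √1534244 ≈ 1238.6, ∠ = arctan(1238/40) ≈ 88.15°
pole (s+615): 615 + j1238 → |·| = √(615²+1238²) = √1910869 ≈ 1382.3, ∠ = arctan(1238/615) ≈ 63.58°
|H| = 200 · 2.1255e+09 / 2.1196e+09 ≈ 200.56
Gain = 20 log₁₀(200.56) ≈ 46.04 dB
∠H = 243.16° − 241.36° = 1.80°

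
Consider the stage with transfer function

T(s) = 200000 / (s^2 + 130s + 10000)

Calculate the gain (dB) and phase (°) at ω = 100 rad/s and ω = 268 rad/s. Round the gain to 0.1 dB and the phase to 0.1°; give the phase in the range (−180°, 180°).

ω = 100: 23.7 dB, -90.0°; ω = 268: 9.0 dB, -150.6°

At s = jω = j100:
quadratic: (j100)² + 130·j100 + 10000 = 0 + j13000 → |·| ≈ 13000, ∠ ≈ 90.00°
|T| = 200000 / 13000 ≈ 15.385
Gain = 20 log₁₀(15.385) ≈ 23.74 dB
∠T = 0.00° − 90.00° = -90.00°

At s = jω = j268:
quadratic: (j268)² + 130·j268 + 10000 = -61824 + j34840 → |·| ≈ 70965, ∠ ≈ 150.60°
|T| = 200000 / 70965 ≈ 2.8183
Gain = 20 log₁₀(2.8183) ≈ 9.00 dB
∠T = 0.00° − 150.60° = -150.60°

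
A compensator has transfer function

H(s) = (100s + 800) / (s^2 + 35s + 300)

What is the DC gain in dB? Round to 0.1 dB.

8.5 dB

H(0) = 800 / 300 ≈ 2.6667
20 log₁₀(2.6667) ≈ 8.52 dB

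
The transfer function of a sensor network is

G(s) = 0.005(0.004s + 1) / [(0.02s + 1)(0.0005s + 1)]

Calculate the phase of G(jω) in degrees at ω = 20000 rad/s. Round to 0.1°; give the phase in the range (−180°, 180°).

-84.9°

At ω = 20000 rad/s:
zero (1 + j20000·0.004) = 1 + j80 → |·| ≈ 80.006, ∠ ≈ 89.28°
pole (1 + j20000·0.02) = 1 + j400 → |·| ≈ 400, ∠ ≈ 89.86°
pole (1 + j20000·0.0005) = 1 + j10 → |·| ≈ 10.05, ∠ ≈ 84.29°
∠G = (89.28°) − (89.86° + 84.29°) = -84.87°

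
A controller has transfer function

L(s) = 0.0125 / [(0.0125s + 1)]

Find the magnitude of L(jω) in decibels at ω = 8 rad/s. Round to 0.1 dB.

At ω = 8 rad/s:
pole (1 + j8·0.0125) = 1 + j0.1 → |·| ≈ 1.005, ∠ ≈ 5.71°
|L| = 0.0125 · 1 / (1.005) ≈ 0.012438
Gain = 20 log₁₀(0.012438) ≈ -38.10 dB

-38.1 dB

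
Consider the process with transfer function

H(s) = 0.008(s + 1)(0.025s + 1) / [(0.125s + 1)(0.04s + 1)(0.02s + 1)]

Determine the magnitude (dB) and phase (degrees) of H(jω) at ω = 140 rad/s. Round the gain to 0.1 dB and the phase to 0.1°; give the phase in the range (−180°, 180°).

At ω = 140 rad/s:
zero (1 + j140·1) = 1 + j140 → |·| ≈ 140, ∠ ≈ 89.59°
zero (1 + j140·0.025) = 1 + j3.5 → |·| ≈ 3.6401, ∠ ≈ 74.05°
pole (1 + j140·0.125) = 1 + j17.5 → |·| ≈ 17.529, ∠ ≈ 86.73°
pole (1 + j140·0.04) = 1 + j5.6 → |·| ≈ 5.6886, ∠ ≈ 79.88°
pole (1 + j140·0.02) = 1 + j2.8 → |·| ≈ 2.9732, ∠ ≈ 70.35°
|H| = 0.008 · 140 · 3.6401 / (17.529 · 5.6886 · 2.9732) ≈ 0.013751
Gain = 20 log₁₀(0.013751) ≈ -37.23 dB
∠H = (89.59° + 74.05°) − (86.73° + 79.88° + 70.35°) = -73.32°

-37.2 dB, -73.3°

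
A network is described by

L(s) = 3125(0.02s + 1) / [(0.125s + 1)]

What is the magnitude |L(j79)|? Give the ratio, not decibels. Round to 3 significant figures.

At ω = 79 rad/s:
zero (1 + j79·0.02) = 1 + j1.58 → |·| ≈ 1.8699, ∠ ≈ 57.67°
pole (1 + j79·0.125) = 1 + j9.875 → |·| ≈ 9.9255, ∠ ≈ 84.22°
|L| = 3125 · 1.8699 / (9.9255) ≈ 588.73

589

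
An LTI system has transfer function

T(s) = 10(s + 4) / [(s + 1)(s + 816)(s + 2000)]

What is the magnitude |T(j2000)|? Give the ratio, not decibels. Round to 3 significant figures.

At s = jω = j2000:
zero (s+4): 4 + j2000 → |·| = √(4²+2000²) = √4000016 ≈ 2000, ∠ = arctan(2000/4) ≈ 89.89°
pole (s+1): 1 + j2000 → |·| = √(1²+2000²) = √4000001 ≈ 2000, ∠ = arctan(2000/1) ≈ 89.97°
pole (s+816): 816 + j2000 → |·| = √(816²+2000²) = √4665856 ≈ 2160.1, ∠ = arctan(2000/816) ≈ 67.80°
pole (s+2000): 2000 + j2000 → |·| = √(2000²+2000²) = √8000000 ≈ 2828.4, ∠ = arctan(2000/2000) ≈ 45.00°
|T| = 10 · 2000 / 1.2219e+10 ≈ 1.6368e-06

1.64e-06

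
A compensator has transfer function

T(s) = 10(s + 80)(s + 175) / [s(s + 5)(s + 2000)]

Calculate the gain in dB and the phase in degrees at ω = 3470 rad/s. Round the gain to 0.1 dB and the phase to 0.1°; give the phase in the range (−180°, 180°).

At s = jω = j3470:
zero (s+80): 80 + j3470 → |·| = √(80²+3470²) = √12047300 ≈ 3470.9, ∠ = arctan(3470/80) ≈ 88.68°
zero (s+175): 175 + j3470 → |·| = √(175²+3470²) = √12071525 ≈ 3474.4, ∠ = arctan(3470/175) ≈ 87.11°
pole (s+5): 5 + j3470 → |·| = √(5²+3470²) = √12040925 ≈ 3470, ∠ = arctan(3470/5) ≈ 89.92°
pole (s+2000): 2000 + j3470 → |·| = √(2000²+3470²) = √16040900 ≈ 4005.1, ∠ = arctan(3470/2000) ≈ 60.04°
pole at origin: |s| = 3470, ∠ = 90.00° (in denominator)
|T| = 10 · 1.2059e+07 / 4.8225e+10 ≈ 0.0025006
Gain = 20 log₁₀(0.0025006) ≈ -52.04 dB
∠T = 175.79° − 239.96° = -64.17°

-52.0 dB, -64.2°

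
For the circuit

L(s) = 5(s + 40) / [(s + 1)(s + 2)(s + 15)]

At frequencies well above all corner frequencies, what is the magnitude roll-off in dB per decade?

Each pole contributes −20 dB/decade at high frequency; each zero contributes +20 dB/decade.
Net: 1 zero(s) − 3 pole(s) → -40 dB/decade.

-40 dB/decade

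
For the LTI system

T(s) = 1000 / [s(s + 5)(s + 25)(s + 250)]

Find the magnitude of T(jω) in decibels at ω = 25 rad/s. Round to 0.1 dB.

At s = jω = j25:
pole (s+5): 5 + j25 → |·| = √(5²+25²) = √650 ≈ 25.495, ∠ = arctan(25/5) ≈ 78.69°
pole (s+25): 25 + j25 → |·| = √(25²+25²) = √1250 ≈ 35.355, ∠ = arctan(25/25) ≈ 45.00°
pole (s+250): 250 + j25 → |·| = √(250²+25²) = √63125 ≈ 251.25, ∠ = arctan(25/250) ≈ 5.71°
pole at origin: |s| = 25, ∠ = 90.00° (in denominator)
|T| = 1000 / 5.6618e+06 ≈ 0.00017662
Gain = 20 log₁₀(0.00017662) ≈ -75.06 dB

-75.1 dB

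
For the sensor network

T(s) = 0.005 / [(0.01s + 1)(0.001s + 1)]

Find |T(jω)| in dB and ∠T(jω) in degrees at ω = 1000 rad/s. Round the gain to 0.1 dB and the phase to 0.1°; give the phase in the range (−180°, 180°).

-69.1 dB, -129.3°

At ω = 1000 rad/s:
pole (1 + j1000·0.01) = 1 + j10 → |·| ≈ 10.05, ∠ ≈ 84.29°
pole (1 + j1000·0.001) = 1 + j1 → |·| ≈ 1.4142, ∠ ≈ 45.00°
|T| = 0.005 · 1 / (10.05 · 1.4142) ≈ 0.0003518
Gain = 20 log₁₀(0.0003518) ≈ -69.07 dB
∠T = (0°) − (84.29° + 45.00°) = -129.29°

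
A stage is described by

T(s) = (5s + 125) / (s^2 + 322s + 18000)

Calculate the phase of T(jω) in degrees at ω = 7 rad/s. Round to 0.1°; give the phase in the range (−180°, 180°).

Substitute s = j7:
Numerator: 5(j7) + 125 = 125 + j35
Denominator: (j7)^2 + 322(j7) + 18000 = 17951 + j2254
|N| = √(125² + 35²) ≈ 129.81, ∠N ≈ 15.64°
|D| = √(17951² + 2254²) ≈ 18092, ∠D ≈ 7.16°
∠T = 15.64° − 7.16° = 8.48°

8.5°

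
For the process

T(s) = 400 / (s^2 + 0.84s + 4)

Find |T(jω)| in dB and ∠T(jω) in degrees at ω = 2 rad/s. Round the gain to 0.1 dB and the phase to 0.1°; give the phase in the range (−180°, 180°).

47.5 dB, -90.0°

At s = jω = j2:
quadratic: (j2)² + 0.84·j2 + 4 = 0 + j1.68 → |·| ≈ 1.68, ∠ ≈ 90.00°
|T| = 400 / 1.68 ≈ 238.1
Gain = 20 log₁₀(238.1) ≈ 47.54 dB
∠T = 0.00° − 90.00° = -90.00°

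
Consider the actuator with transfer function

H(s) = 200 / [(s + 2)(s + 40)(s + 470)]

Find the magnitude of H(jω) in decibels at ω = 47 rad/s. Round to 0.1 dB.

At s = jω = j47:
pole (s+2): 2 + j47 → |·| = √(2²+47²) = √2213 ≈ 47.043, ∠ = arctan(47/2) ≈ 87.56°
pole (s+40): 40 + j47 → |·| = √(40²+47²) = √3809 ≈ 61.717, ∠ = arctan(47/40) ≈ 49.60°
pole (s+470): 470 + j47 → |·| = √(470²+47²) = √223109 ≈ 472.34, ∠ = arctan(47/470) ≈ 5.71°
|H| = 200 / 1.3714e+06 ≈ 0.00014584
Gain = 20 log₁₀(0.00014584) ≈ -76.72 dB

-76.7 dB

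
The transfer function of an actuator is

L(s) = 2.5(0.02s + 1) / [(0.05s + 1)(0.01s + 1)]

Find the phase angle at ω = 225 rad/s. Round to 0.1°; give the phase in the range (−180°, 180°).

At ω = 225 rad/s:
zero (1 + j225·0.02) = 1 + j4.5 → |·| ≈ 4.6098, ∠ ≈ 77.47°
pole (1 + j225·0.05) = 1 + j11.25 → |·| ≈ 11.294, ∠ ≈ 84.92°
pole (1 + j225·0.01) = 1 + j2.25 → |·| ≈ 2.4622, ∠ ≈ 66.04°
∠L = (77.47°) − (84.92° + 66.04°) = -73.49°

-73.5°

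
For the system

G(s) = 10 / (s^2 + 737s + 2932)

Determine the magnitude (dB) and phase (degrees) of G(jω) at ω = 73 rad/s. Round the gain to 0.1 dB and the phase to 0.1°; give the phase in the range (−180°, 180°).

Substitute s = j73:
Numerator: 10 = 10 + j0
Denominator: (j73)^2 + 737(j73) + 2932 = -2397 + j53801
|N| = √(10² + 0²) ≈ 10, ∠N ≈ 0.00°
|D| = √(2397² + 53801²) ≈ 53854, ∠D ≈ 92.55°
|G| = 10 / 53854 ≈ 0.00018569
Gain = 20 log₁₀(0.00018569) ≈ -74.62 dB
∠G = 0.00° − 92.55° = -92.55°

-74.6 dB, -92.6°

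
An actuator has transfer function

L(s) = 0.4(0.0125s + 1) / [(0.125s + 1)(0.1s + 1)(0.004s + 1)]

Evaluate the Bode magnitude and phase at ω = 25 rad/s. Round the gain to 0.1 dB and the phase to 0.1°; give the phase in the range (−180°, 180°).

At ω = 25 rad/s:
zero (1 + j25·0.0125) = 1 + j0.3125 → |·| ≈ 1.0477, ∠ ≈ 17.35°
pole (1 + j25·0.125) = 1 + j3.125 → |·| ≈ 3.2811, ∠ ≈ 72.26°
pole (1 + j25·0.1) = 1 + j2.5 → |·| ≈ 2.6926, ∠ ≈ 68.20°
pole (1 + j25·0.004) = 1 + j0.1 → |·| ≈ 1.005, ∠ ≈ 5.71°
|L| = 0.4 · 1.0477 / (3.2811 · 2.6926 · 1.005) ≈ 0.0472
Gain = 20 log₁₀(0.0472) ≈ -26.52 dB
∠L = (17.35°) − (72.26° + 68.20° + 5.71°) = -128.82°

-26.5 dB, -128.8°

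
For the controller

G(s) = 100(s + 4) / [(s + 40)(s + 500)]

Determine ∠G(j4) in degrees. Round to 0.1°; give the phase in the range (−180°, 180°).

38.8°

At s = jω = j4:
zero (s+4): 4 + j4 → |·| = √(4²+4²) = √32 ≈ 5.6569, ∠ = arctan(4/4) ≈ 45.00°
pole (s+40): 40 + j4 → |·| = √(40²+4²) = √1616 ≈ 40.2, ∠ = arctan(4/40) ≈ 5.71°
pole (s+500): 500 + j4 → |·| = √(500²+4²) = √250016 ≈ 500.02, ∠ = arctan(4/500) ≈ 0.46°
∠G = 45.00° − 6.17° = 38.83°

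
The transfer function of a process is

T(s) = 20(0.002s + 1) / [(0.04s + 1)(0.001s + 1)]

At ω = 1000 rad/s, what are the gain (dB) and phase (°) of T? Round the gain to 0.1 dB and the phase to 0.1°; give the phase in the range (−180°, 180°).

-2.0 dB, -70.1°

At ω = 1000 rad/s:
zero (1 + j1000·0.002) = 1 + j2 → |·| ≈ 2.2361, ∠ ≈ 63.43°
pole (1 + j1000·0.04) = 1 + j40 → |·| ≈ 40.012, ∠ ≈ 88.57°
pole (1 + j1000·0.001) = 1 + j1 → |·| ≈ 1.4142, ∠ ≈ 45.00°
|T| = 20 · 2.2361 / (40.012 · 1.4142) ≈ 0.79035
Gain = 20 log₁₀(0.79035) ≈ -2.04 dB
∠T = (63.43°) − (88.57° + 45.00°) = -70.14°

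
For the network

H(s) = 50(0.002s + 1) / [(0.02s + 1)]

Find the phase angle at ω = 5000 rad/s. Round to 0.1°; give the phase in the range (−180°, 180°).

At ω = 5000 rad/s:
zero (1 + j5000·0.002) = 1 + j10 → |·| ≈ 10.05, ∠ ≈ 84.29°
pole (1 + j5000·0.02) = 1 + j100 → |·| ≈ 100, ∠ ≈ 89.43°
∠H = (84.29°) − (89.43°) = -5.14°

-5.1°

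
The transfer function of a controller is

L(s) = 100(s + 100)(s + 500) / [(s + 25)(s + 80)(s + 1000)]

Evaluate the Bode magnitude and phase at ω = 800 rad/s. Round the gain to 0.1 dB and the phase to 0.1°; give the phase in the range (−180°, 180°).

-20.7 dB, -70.3°

At s = jω = j800:
zero (s+100): 100 + j800 → |·| = √(100²+800²) = √650000 ≈ 806.23, ∠ = arctan(800/100) ≈ 82.87°
zero (s+500): 500 + j800 → |·| = √(500²+800²) = √890000 ≈ 943.4, ∠ = arctan(800/500) ≈ 57.99°
pole (s+25): 25 + j800 → |·| = √(25²+800²) = √640625 ≈ 800.39, ∠ = arctan(800/25) ≈ 88.21°
pole (s+80): 80 + j800 → |·| = √(80²+800²) = √646400 ≈ 803.99, ∠ = arctan(800/80) ≈ 84.29°
pole (s+1000): 1000 + j800 → |·| = √(1000²+800²) = √1640000 ≈ 1280.6, ∠ = arctan(800/1000) ≈ 38.66°
|L| = 100 · 7.606e+05 / 8.2407e+08 ≈ 0.092298
Gain = 20 log₁₀(0.092298) ≈ -20.70 dB
∠L = 140.86° − 211.16° = -70.30°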